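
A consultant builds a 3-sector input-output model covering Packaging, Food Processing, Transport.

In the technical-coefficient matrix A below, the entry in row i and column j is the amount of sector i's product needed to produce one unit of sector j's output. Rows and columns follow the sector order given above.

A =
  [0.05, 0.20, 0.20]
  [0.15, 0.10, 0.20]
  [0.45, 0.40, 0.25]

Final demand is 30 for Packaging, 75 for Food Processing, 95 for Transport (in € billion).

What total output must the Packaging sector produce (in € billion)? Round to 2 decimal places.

x_1 = 129.70

I − A =
  [   0.95    -0.20    -0.20]
  [  -0.15     0.90    -0.20]
  [  -0.45    -0.40     0.75]
Cofactors of I−A, C_ij = (−1)^(i+j)·(minor ij) (rows/columns in the sector order above):
  C_11 = (0.90)(0.75) − (-0.20)(-0.40) = 0.5950
  C_12 = −[(-0.15)(0.75) − (-0.20)(-0.45)] = 0.2025
  C_13 = (-0.15)(-0.40) − (0.90)(-0.45) = 0.4650
  C_21 = −[(-0.20)(0.75) − (-0.20)(-0.40)] = 0.2300
  C_22 = (0.95)(0.75) − (-0.20)(-0.45) = 0.6225
  C_23 = −[(0.95)(-0.40) − (-0.20)(-0.45)] = 0.4700
  C_31 = (-0.20)(-0.20) − (-0.20)(0.90) = 0.2200
  C_32 = −[(0.95)(-0.20) − (-0.20)(-0.15)] = 0.2200
  C_33 = (0.95)(0.90) − (-0.20)(-0.15) = 0.8250
det(I−A) = Σ_j (I−A)_1j·C_1j = (0.95)(0.5950) + (-0.20)(0.2025) + (-0.20)(0.4650) = 0.43175
adj(I−A) = Cᵀ =
  [ 0.5950   0.2300   0.2200]
  [ 0.2025   0.6225   0.2200]
  [ 0.4650   0.4700   0.8250]
(I − A)⁻¹ = adj(I−A) / det(I−A) ≈
  [   1.3781     0.5327     0.5096]
  [   0.4690     1.4418     0.5096]
  [   1.0770     1.0886     1.9108]
x = (I − A)⁻¹ d = adj(I−A)·d / det(I−A), with det(I−A) = 0.43175:
  x_1 = (0.5950·30 + 0.2300·75 + 0.2200·95) / 0.43175 = 56.00 / 0.43175 ≈ 129.70
  x_2 = (0.2025·30 + 0.6225·75 + 0.2200·95) / 0.43175 = 73.6625 / 0.43175 ≈ 170.61
  x_3 = (0.4650·30 + 0.4700·75 + 0.8250·95) / 0.43175 = 127.575 / 0.43175 ≈ 295.48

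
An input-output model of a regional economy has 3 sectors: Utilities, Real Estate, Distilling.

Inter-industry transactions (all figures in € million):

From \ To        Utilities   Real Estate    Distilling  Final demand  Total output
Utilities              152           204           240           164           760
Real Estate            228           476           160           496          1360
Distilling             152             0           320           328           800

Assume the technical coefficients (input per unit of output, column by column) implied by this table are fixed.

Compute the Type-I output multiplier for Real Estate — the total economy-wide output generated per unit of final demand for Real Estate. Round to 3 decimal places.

Technical coefficients a_ij = z_ij / X_j:
  a_11 = 152/760 = 0.20, a_21 = 228/760 = 0.30, a_31 = 152/760 = 0.20
  a_12 = 204/1360 = 0.15, a_22 = 476/1360 = 0.35, a_32 = 0/1360 = 0.00
  a_13 = 240/800 = 0.30, a_23 = 160/800 = 0.20, a_33 = 320/800 = 0.40
I − A =
  [   0.80    -0.15    -0.30]
  [  -0.30     0.65    -0.20]
  [  -0.20     0.00     0.60]
Cofactors of I−A, C_ij = (−1)^(i+j)·(minor ij) (rows/columns in the sector order above):
  C_11 = (0.65)(0.60) − (-0.20)(0.00) = 0.3900
  C_12 = −[(-0.30)(0.60) − (-0.20)(-0.20)] = 0.2200
  C_13 = (-0.30)(0.00) − (0.65)(-0.20) = 0.1300
  C_21 = −[(-0.15)(0.60) − (-0.30)(0.00)] = 0.0900
  C_22 = (0.80)(0.60) − (-0.30)(-0.20) = 0.4200
  C_23 = −[(0.80)(0.00) − (-0.15)(-0.20)] = 0.0300
  C_31 = (-0.15)(-0.20) − (-0.30)(0.65) = 0.2250
  C_32 = −[(0.80)(-0.20) − (-0.30)(-0.30)] = 0.2500
  C_33 = (0.80)(0.65) − (-0.15)(-0.30) = 0.4750
det(I−A) = Σ_j (I−A)_1j·C_1j = (0.80)(0.3900) + (-0.15)(0.2200) + (-0.30)(0.1300) = 0.2400
adj(I−A) = Cᵀ =
  [ 0.3900   0.0900   0.2250]
  [ 0.2200   0.4200   0.2500]
  [ 0.1300   0.0300   0.4750]
(I − A)⁻¹ = adj(I−A) / det(I−A) ≈
  [   1.6250     0.3750     0.9375]
  [   0.9167     1.7500     1.0417]
  [   0.5417     0.1250     1.9792]
The output multiplier for sector j is the column-j sum of the Leontief inverse (I − A)⁻¹ = adj(I−A) / det(I−A).
Column 2 of adj(I−A): (0.0900, 0.4200, 0.0300); det(I−A) = 0.2400.
m_2 = (0.0900 + 0.4200 + 0.0300) / 0.2400 = 0.54 / 0.2400 = 2.250.

m_2 = 2.250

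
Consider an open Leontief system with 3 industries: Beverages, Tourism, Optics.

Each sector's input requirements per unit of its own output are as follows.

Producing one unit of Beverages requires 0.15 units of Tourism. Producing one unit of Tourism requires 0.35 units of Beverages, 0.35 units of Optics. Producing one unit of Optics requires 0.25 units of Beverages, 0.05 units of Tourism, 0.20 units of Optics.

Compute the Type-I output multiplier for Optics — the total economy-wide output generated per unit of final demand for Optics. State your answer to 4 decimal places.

I − A =
  [   1.00    -0.35    -0.25]
  [  -0.15     1.00    -0.05]
  [   0.00    -0.35     0.80]
Cofactors of I−A, C_ij = (−1)^(i+j)·(minor ij) (rows/columns in the sector order above):
  C_11 = (1.00)(0.80) − (-0.05)(-0.35) = 0.7825
  C_12 = −[(-0.15)(0.80) − (-0.05)(0.00)] = 0.1200
  C_13 = (-0.15)(-0.35) − (1.00)(0.00) = 0.0525
  C_21 = −[(-0.35)(0.80) − (-0.25)(-0.35)] = 0.3675
  C_22 = (1.00)(0.80) − (-0.25)(0.00) = 0.8000
  C_23 = −[(1.00)(-0.35) − (-0.35)(0.00)] = 0.3500
  C_31 = (-0.35)(-0.05) − (-0.25)(1.00) = 0.2675
  C_32 = −[(1.00)(-0.05) − (-0.25)(-0.15)] = 0.0875
  C_33 = (1.00)(1.00) − (-0.35)(-0.15) = 0.9475
det(I−A) = Σ_j (I−A)_1j·C_1j = (1.00)(0.7825) + (-0.35)(0.1200) + (-0.25)(0.0525) = 0.727375
adj(I−A) = Cᵀ =
  [ 0.7825   0.3675   0.2675]
  [ 0.1200   0.8000   0.0875]
  [ 0.0525   0.3500   0.9475]
(I − A)⁻¹ = adj(I−A) / det(I−A) ≈
  [   1.07579     0.50524     0.36776]
  [   0.16498     1.09985     0.12030]
  [   0.07218     0.48118     1.30263]
The output multiplier for sector j is the column-j sum of the Leontief inverse (I − A)⁻¹ = adj(I−A) / det(I−A).
Column 3 of adj(I−A): (0.2675, 0.0875, 0.9475); det(I−A) = 0.727375.
m_3 = (0.2675 + 0.0875 + 0.9475) / 0.727375 = 1.3025 / 0.727375 ≈ 1.7907.

m_3 = 1.7907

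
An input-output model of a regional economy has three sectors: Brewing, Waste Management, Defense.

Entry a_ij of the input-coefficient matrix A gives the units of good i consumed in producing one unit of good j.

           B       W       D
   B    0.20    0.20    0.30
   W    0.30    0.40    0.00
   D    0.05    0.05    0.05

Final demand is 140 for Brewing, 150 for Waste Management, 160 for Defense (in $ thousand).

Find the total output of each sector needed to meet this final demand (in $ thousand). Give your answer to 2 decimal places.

x_B = 361.48, x_W = 430.74, x_D = 210.12

I − A =
  [   0.80    -0.20    -0.30]
  [  -0.30     0.60     0.00]
  [  -0.05    -0.05     0.95]
Cofactors of I−A, C_ij = (−1)^(i+j)·(minor ij) (rows/columns in the sector order above):
  C_11 = (0.60)(0.95) − (0.00)(-0.05) = 0.5700
  C_12 = −[(-0.30)(0.95) − (0.00)(-0.05)] = 0.2850
  C_13 = (-0.30)(-0.05) − (0.60)(-0.05) = 0.0450
  C_21 = −[(-0.20)(0.95) − (-0.30)(-0.05)] = 0.2050
  C_22 = (0.80)(0.95) − (-0.30)(-0.05) = 0.7450
  C_23 = −[(0.80)(-0.05) − (-0.20)(-0.05)] = 0.0500
  C_31 = (-0.20)(0.00) − (-0.30)(0.60) = 0.1800
  C_32 = −[(0.80)(0.00) − (-0.30)(-0.30)] = 0.0900
  C_33 = (0.80)(0.60) − (-0.20)(-0.30) = 0.4200
det(I−A) = Σ_j (I−A)_1j·C_1j = (0.80)(0.5700) + (-0.20)(0.2850) + (-0.30)(0.0450) = 0.3855
adj(I−A) = Cᵀ =
  [ 0.5700   0.2050   0.1800]
  [ 0.2850   0.7450   0.0900]
  [ 0.0450   0.0500   0.4200]
(I − A)⁻¹ = adj(I−A) / det(I−A) ≈
  [   1.4786     0.5318     0.4669]
  [   0.7393     1.9326     0.2335]
  [   0.1167     0.1297     1.0895]
x = (I − A)⁻¹ d = adj(I−A)·d / det(I−A), with det(I−A) = 0.3855:
  x_B = (0.5700·140 + 0.2050·150 + 0.1800·160) / 0.3855 = 139.35 / 0.3855 ≈ 361.48
  x_W = (0.2850·140 + 0.7450·150 + 0.0900·160) / 0.3855 = 166.05 / 0.3855 ≈ 430.74
  x_D = (0.0450·140 + 0.0500·150 + 0.4200·160) / 0.3855 = 81.00 / 0.3855 ≈ 210.12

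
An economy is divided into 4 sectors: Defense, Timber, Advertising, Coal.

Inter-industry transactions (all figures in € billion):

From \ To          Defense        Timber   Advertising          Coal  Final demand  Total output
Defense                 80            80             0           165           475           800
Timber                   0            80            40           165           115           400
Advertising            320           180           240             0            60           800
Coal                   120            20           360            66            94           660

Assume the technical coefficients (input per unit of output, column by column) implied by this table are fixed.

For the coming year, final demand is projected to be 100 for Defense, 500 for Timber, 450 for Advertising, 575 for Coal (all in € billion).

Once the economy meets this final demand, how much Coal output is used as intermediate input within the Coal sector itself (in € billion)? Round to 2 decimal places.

Technical coefficients a_ij = z_ij / X_j:
  a_11 = 80/800 = 0.10, a_21 = 0/800 = 0.00, a_31 = 320/800 = 0.40, a_41 = 120/800 = 0.15
  a_12 = 80/400 = 0.20, a_22 = 80/400 = 0.20, a_32 = 180/400 = 0.45, a_42 = 20/400 = 0.05
  a_13 = 0/800 = 0.00, a_23 = 40/800 = 0.05, a_33 = 240/800 = 0.30, a_43 = 360/800 = 0.45
  a_14 = 165/660 = 0.25, a_24 = 165/660 = 0.25, a_34 = 0/660 = 0.00, a_44 = 66/660 = 0.10
I − A =
  [   0.90    -0.20     0.00    -0.25]
  [   0.00     0.80    -0.05    -0.25]
  [  -0.40    -0.45     0.70     0.00]
  [  -0.15    -0.05    -0.45     0.90]
Compute the cofactors C_ij = (−1)^(i+j)·(3×3 minor ij) of I−A; the adjugate is their transpose:
adj(I−A) = Cᵀ =
  [ 0.424375   0.185375   0.122125   0.169375]
  [ 0.089250   0.495750   0.139875   0.162500]
  [ 0.299875   0.424625   0.599250   0.201250]
  [ 0.225625   0.270750   0.327750   0.479750]
det(I−A) = Σ_j (I−A)_1j·C_1j = (0.90)(0.424375) + (-0.20)(0.089250) + (0.00)(0.299875) + (-0.25)(0.225625) = 0.30768125
(I − A)⁻¹ = adj(I−A) / det(I−A) ≈
  [   1.3793     0.6025     0.3969     0.5505]
  [   0.2901     1.6112     0.4546     0.5281]
  [   0.9746     1.3801     1.9476     0.6541]
  [   0.7333     0.8800     1.0652     1.5592]
First solve x = (I − A)⁻¹ d = adj(I−A)·d / det(I−A); in particular x_4 = (0.225625·100 + 0.270750·500 + 0.327750·450 + 0.479750·575) / 0.30768125 = 581.28125 / 0.30768125 ≈ 1889.2320.
Intermediate flow from 4 to 4: z_44 = a_44 · x_4 = 0.10 × 581.28125 / 0.30768125 = 58.128125 / 0.30768125 ≈ 188.92.

z_44 = 188.92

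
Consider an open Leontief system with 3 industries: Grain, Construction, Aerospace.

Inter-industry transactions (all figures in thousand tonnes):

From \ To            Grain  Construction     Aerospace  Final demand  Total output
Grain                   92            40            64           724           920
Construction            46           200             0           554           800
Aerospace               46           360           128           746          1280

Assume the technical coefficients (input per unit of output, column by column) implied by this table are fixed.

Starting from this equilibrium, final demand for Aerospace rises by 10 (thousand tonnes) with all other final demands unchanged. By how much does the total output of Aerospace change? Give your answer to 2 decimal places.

Δx_3 = 11.17

Technical coefficients a_ij = z_ij / X_j:
  a_11 = 92/920 = 0.10, a_21 = 46/920 = 0.05, a_31 = 46/920 = 0.05
  a_12 = 40/800 = 0.05, a_22 = 200/800 = 0.25, a_32 = 360/800 = 0.45
  a_13 = 64/1280 = 0.05, a_23 = 0/1280 = 0.00, a_33 = 128/1280 = 0.10
I − A =
  [   0.90    -0.05    -0.05]
  [  -0.05     0.75     0.00]
  [  -0.05    -0.45     0.90]
Cofactors of I−A, C_ij = (−1)^(i+j)·(minor ij) (rows/columns in the sector order above):
  C_11 = (0.75)(0.90) − (0.00)(-0.45) = 0.6750
  C_12 = −[(-0.05)(0.90) − (0.00)(-0.05)] = 0.0450
  C_13 = (-0.05)(-0.45) − (0.75)(-0.05) = 0.0600
  C_21 = −[(-0.05)(0.90) − (-0.05)(-0.45)] = 0.0675
  C_22 = (0.90)(0.90) − (-0.05)(-0.05) = 0.8075
  C_23 = −[(0.90)(-0.45) − (-0.05)(-0.05)] = 0.4075
  C_31 = (-0.05)(0.00) − (-0.05)(0.75) = 0.0375
  C_32 = −[(0.90)(0.00) − (-0.05)(-0.05)] = 0.0025
  C_33 = (0.90)(0.75) − (-0.05)(-0.05) = 0.6725
det(I−A) = Σ_j (I−A)_1j·C_1j = (0.90)(0.6750) + (-0.05)(0.0450) + (-0.05)(0.0600) = 0.60225
adj(I−A) = Cᵀ =
  [ 0.6750   0.0675   0.0375]
  [ 0.0450   0.8075   0.0025]
  [ 0.0600   0.4075   0.6725]
(I − A)⁻¹ = adj(I−A) / det(I−A) ≈
  [   1.1208     0.1121     0.0623]
  [   0.0747     1.3408     0.0042]
  [   0.0996     0.6766     1.1166]
Δx = (I − A)⁻¹ Δd with Δd having +10 in the Aerospace component and 0 elsewhere.
So Δx_3 = L_33 · (+10), where L_33 = adj(I−A)_33 / det(I−A) = 0.6725 / 0.60225.
Δx_3 = 0.6725 × (+10) / 0.60225 = 6.725 / 0.60225 ≈ 11.17.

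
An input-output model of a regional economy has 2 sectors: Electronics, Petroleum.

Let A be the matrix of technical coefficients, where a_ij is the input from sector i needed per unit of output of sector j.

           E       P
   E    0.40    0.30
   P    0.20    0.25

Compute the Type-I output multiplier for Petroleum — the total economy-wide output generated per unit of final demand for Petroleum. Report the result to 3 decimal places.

m_P = 2.308

I − A =
  [   0.60    -0.30]
  [  -0.20     0.75]
det(I−A) = (0.60)(0.75) − (-0.30)(-0.20) = 0.3900
adj(I−A) = [[0.75, 0.30], [0.20, 0.60]]
(I − A)⁻¹ = adj(I−A) / det(I−A) ≈
  [   1.9231     0.7692]
  [   0.5128     1.5385]
The output multiplier for sector j is the column-j sum of the Leontief inverse (I − A)⁻¹ = adj(I−A) / det(I−A).
Column P of adj(I−A): (0.30, 0.60); det(I−A) = 0.3900.
m_P = (0.30 + 0.60) / 0.3900 = 0.90 / 0.3900 ≈ 2.308.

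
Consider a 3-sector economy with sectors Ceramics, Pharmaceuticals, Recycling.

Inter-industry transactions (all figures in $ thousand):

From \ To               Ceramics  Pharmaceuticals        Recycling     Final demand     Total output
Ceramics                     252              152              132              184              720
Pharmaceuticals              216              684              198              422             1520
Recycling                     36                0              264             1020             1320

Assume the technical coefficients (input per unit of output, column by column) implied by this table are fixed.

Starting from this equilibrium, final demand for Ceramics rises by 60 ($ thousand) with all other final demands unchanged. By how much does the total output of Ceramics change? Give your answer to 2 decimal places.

Δx_1 = 102.13

Technical coefficients a_ij = z_ij / X_j:
  a_11 = 252/720 = 0.35, a_21 = 216/720 = 0.30, a_31 = 36/720 = 0.05
  a_12 = 152/1520 = 0.10, a_22 = 684/1520 = 0.45, a_32 = 0/1520 = 0.00
  a_13 = 132/1320 = 0.10, a_23 = 198/1320 = 0.15, a_33 = 264/1320 = 0.20
I − A =
  [   0.65    -0.10    -0.10]
  [  -0.30     0.55    -0.15]
  [  -0.05     0.00     0.80]
Cofactors of I−A, C_ij = (−1)^(i+j)·(minor ij) (rows/columns in the sector order above):
  C_11 = (0.55)(0.80) − (-0.15)(0.00) = 0.4400
  C_12 = −[(-0.30)(0.80) − (-0.15)(-0.05)] = 0.2475
  C_13 = (-0.30)(0.00) − (0.55)(-0.05) = 0.0275
  C_21 = −[(-0.10)(0.80) − (-0.10)(0.00)] = 0.0800
  C_22 = (0.65)(0.80) − (-0.10)(-0.05) = 0.5150
  C_23 = −[(0.65)(0.00) − (-0.10)(-0.05)] = 0.0050
  C_31 = (-0.10)(-0.15) − (-0.10)(0.55) = 0.0700
  C_32 = −[(0.65)(-0.15) − (-0.10)(-0.30)] = 0.1275
  C_33 = (0.65)(0.55) − (-0.10)(-0.30) = 0.3275
det(I−A) = Σ_j (I−A)_1j·C_1j = (0.65)(0.4400) + (-0.10)(0.2475) + (-0.10)(0.0275) = 0.2585
adj(I−A) = Cᵀ =
  [ 0.4400   0.0800   0.0700]
  [ 0.2475   0.5150   0.1275]
  [ 0.0275   0.0050   0.3275]
(I − A)⁻¹ = adj(I−A) / det(I−A) ≈
  [   1.7021     0.3095     0.2708]
  [   0.9574     1.9923     0.4932]
  [   0.1064     0.0193     1.2669]
Δx = (I − A)⁻¹ Δd with Δd having +60 in the Ceramics component and 0 elsewhere.
So Δx_1 = L_11 · (+60), where L_11 = adj(I−A)_11 / det(I−A) = 0.4400 / 0.2585.
Δx_1 = 0.4400 × (+60) / 0.2585 = 26.40 / 0.2585 ≈ 102.13.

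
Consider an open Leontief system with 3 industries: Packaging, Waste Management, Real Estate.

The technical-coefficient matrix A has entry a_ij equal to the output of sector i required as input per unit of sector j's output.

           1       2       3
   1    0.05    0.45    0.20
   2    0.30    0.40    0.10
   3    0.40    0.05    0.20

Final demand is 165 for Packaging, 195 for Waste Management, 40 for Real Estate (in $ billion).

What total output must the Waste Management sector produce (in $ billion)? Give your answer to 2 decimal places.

I − A =
  [   0.95    -0.45    -0.20]
  [  -0.30     0.60    -0.10]
  [  -0.40    -0.05     0.80]
Cofactors of I−A, C_ij = (−1)^(i+j)·(minor ij) (rows/columns in the sector order above):
  C_11 = (0.60)(0.80) − (-0.10)(-0.05) = 0.4750
  C_12 = −[(-0.30)(0.80) − (-0.10)(-0.40)] = 0.2800
  C_13 = (-0.30)(-0.05) − (0.60)(-0.40) = 0.2550
  C_21 = −[(-0.45)(0.80) − (-0.20)(-0.05)] = 0.3700
  C_22 = (0.95)(0.80) − (-0.20)(-0.40) = 0.6800
  C_23 = −[(0.95)(-0.05) − (-0.45)(-0.40)] = 0.2275
  C_31 = (-0.45)(-0.10) − (-0.20)(0.60) = 0.1650
  C_32 = −[(0.95)(-0.10) − (-0.20)(-0.30)] = 0.1550
  C_33 = (0.95)(0.60) − (-0.45)(-0.30) = 0.4350
det(I−A) = Σ_j (I−A)_1j·C_1j = (0.95)(0.4750) + (-0.45)(0.2800) + (-0.20)(0.2550) = 0.27425
adj(I−A) = Cᵀ =
  [ 0.4750   0.3700   0.1650]
  [ 0.2800   0.6800   0.1550]
  [ 0.2550   0.2275   0.4350]
(I − A)⁻¹ = adj(I−A) / det(I−A) ≈
  [   1.7320     1.3491     0.6016]
  [   1.0210     2.4795     0.5652]
  [   0.9298     0.8295     1.5861]
x = (I − A)⁻¹ d = adj(I−A)·d / det(I−A), with det(I−A) = 0.27425:
  x_1 = (0.4750·165 + 0.3700·195 + 0.1650·40) / 0.27425 = 157.125 / 0.27425 ≈ 572.93
  x_2 = (0.2800·165 + 0.6800·195 + 0.1550·40) / 0.27425 = 185.00 / 0.27425 ≈ 674.57
  x_3 = (0.2550·165 + 0.2275·195 + 0.4350·40) / 0.27425 = 103.8375 / 0.27425 ≈ 378.62

x_2 = 674.57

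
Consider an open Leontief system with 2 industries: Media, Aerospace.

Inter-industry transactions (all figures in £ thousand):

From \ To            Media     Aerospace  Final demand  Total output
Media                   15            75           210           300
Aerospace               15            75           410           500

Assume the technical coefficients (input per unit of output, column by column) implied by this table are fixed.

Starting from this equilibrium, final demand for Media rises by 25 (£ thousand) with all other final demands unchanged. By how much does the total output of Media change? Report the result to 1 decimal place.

Technical coefficients a_ij = z_ij / X_j:
  a_MM = 15/300 = 0.05, a_AM = 15/300 = 0.05
  a_MA = 75/500 = 0.15, a_AA = 75/500 = 0.15
I − A =
  [   0.95    -0.15]
  [  -0.05     0.85]
det(I−A) = (0.95)(0.85) − (-0.15)(-0.05) = 0.8000
adj(I−A) = [[0.85, 0.15], [0.05, 0.95]]
(I − A)⁻¹ = adj(I−A) / det(I−A) ≈
  [   1.0625     0.1875]
  [   0.0625     1.1875]
Δx = (I − A)⁻¹ Δd with Δd having +25 in the Media component and 0 elsewhere.
So Δx_M = L_MM · (+25), where L_MM = adj(I−A)_MM / det(I−A) = 0.85 / 0.8000.
Δx_M = 0.85 × (+25) / 0.8000 = 21.25 / 0.8000 ≈ 26.6.

Δx_M = 26.6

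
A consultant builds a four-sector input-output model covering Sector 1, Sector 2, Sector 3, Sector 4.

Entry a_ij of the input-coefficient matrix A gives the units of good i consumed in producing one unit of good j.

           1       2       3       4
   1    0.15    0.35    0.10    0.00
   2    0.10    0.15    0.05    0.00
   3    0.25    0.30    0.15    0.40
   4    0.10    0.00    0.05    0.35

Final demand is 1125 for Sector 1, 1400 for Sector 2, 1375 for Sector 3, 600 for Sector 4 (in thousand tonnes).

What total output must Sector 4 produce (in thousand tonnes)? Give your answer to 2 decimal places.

x_4 = 1641.95

I − A =
  [   0.85    -0.35    -0.10     0.00]
  [  -0.10     0.85    -0.05     0.00]
  [  -0.25    -0.30     0.85    -0.40]
  [  -0.10     0.00    -0.05     0.65]
Compute the cofactors C_ij = (−1)^(i+j)·(3×3 minor ij) of I−A; the adjugate is their transpose:
adj(I−A) = Cᵀ =
  [ 0.442875   0.205875   0.066625   0.041000]
  [ 0.063375   0.432375   0.034125   0.021000]
  [ 0.191625   0.236625   0.446875   0.275000]
  [ 0.082875   0.049875   0.044625   0.543000]
det(I−A) = Σ_j (I−A)_1j·C_1j = (0.85)(0.442875) + (-0.35)(0.063375) + (-0.10)(0.191625) + (0.00)(0.082875) = 0.3351
(I − A)⁻¹ = adj(I−A) / det(I−A) ≈
  [   1.3216     0.6144     0.1988     0.1224]
  [   0.1891     1.2903     0.1018     0.0627]
  [   0.5718     0.7061     1.3336     0.8207]
  [   0.2473     0.1488     0.1332     1.6204]
x = (I − A)⁻¹ d = adj(I−A)·d / det(I−A), with det(I−A) = 0.3351:
  x_1 = (0.442875·1125 + 0.205875·1400 + 0.066625·1375 + 0.041000·600) / 0.3351 = 902.66875 / 0.3351 ≈ 2693.73
  x_2 = (0.063375·1125 + 0.432375·1400 + 0.034125·1375 + 0.021000·600) / 0.3351 = 736.14375 / 0.3351 ≈ 2196.79
  x_3 = (0.191625·1125 + 0.236625·1400 + 0.446875·1375 + 0.275000·600) / 0.3351 = 1326.30625 / 0.3351 ≈ 3957.94
  x_4 = (0.082875·1125 + 0.049875·1400 + 0.044625·1375 + 0.543000·600) / 0.3351 = 550.21875 / 0.3351 ≈ 1641.95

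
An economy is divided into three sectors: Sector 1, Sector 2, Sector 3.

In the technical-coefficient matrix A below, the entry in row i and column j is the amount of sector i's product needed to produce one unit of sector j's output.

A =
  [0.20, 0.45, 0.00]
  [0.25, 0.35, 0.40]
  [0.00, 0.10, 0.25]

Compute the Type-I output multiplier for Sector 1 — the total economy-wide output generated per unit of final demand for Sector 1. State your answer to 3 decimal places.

m_1 = 2.412

I − A =
  [   0.80    -0.45     0.00]
  [  -0.25     0.65    -0.40]
  [   0.00    -0.10     0.75]
Cofactors of I−A, C_ij = (−1)^(i+j)·(minor ij) (rows/columns in the sector order above):
  C_11 = (0.65)(0.75) − (-0.40)(-0.10) = 0.4475
  C_12 = −[(-0.25)(0.75) − (-0.40)(0.00)] = 0.1875
  C_13 = (-0.25)(-0.10) − (0.65)(0.00) = 0.0250
  C_21 = −[(-0.45)(0.75) − (0.00)(-0.10)] = 0.3375
  C_22 = (0.80)(0.75) − (0.00)(0.00) = 0.6000
  C_23 = −[(0.80)(-0.10) − (-0.45)(0.00)] = 0.0800
  C_31 = (-0.45)(-0.40) − (0.00)(0.65) = 0.1800
  C_32 = −[(0.80)(-0.40) − (0.00)(-0.25)] = 0.3200
  C_33 = (0.80)(0.65) − (-0.45)(-0.25) = 0.4075
det(I−A) = Σ_j (I−A)_1j·C_1j = (0.80)(0.4475) + (-0.45)(0.1875) + (0.00)(0.0250) = 0.273625
adj(I−A) = Cᵀ =
  [ 0.4475   0.3375   0.1800]
  [ 0.1875   0.6000   0.3200]
  [ 0.0250   0.0800   0.4075]
(I − A)⁻¹ = adj(I−A) / det(I−A) ≈
  [   1.6354     1.2334     0.6578]
  [   0.6852     2.1928     1.1695]
  [   0.0914     0.2924     1.4893]
The output multiplier for sector j is the column-j sum of the Leontief inverse (I − A)⁻¹ = adj(I−A) / det(I−A).
Column 1 of adj(I−A): (0.4475, 0.1875, 0.0250); det(I−A) = 0.273625.
m_1 = (0.4475 + 0.1875 + 0.0250) / 0.273625 = 0.66 / 0.273625 ≈ 2.412.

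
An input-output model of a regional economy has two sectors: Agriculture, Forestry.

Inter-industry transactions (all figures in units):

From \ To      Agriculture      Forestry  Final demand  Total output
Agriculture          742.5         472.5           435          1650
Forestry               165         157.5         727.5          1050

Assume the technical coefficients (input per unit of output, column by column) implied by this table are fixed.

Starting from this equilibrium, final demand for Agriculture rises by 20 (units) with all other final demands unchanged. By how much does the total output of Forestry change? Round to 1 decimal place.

Technical coefficients a_ij = z_ij / X_j:
  a_11 = 742.5/1650 = 0.45, a_21 = 165/1650 = 0.10
  a_12 = 472.5/1050 = 0.45, a_22 = 157.5/1050 = 0.15
I − A =
  [   0.55    -0.45]
  [  -0.10     0.85]
det(I−A) = (0.55)(0.85) − (-0.45)(-0.10) = 0.4225
adj(I−A) = [[0.85, 0.45], [0.10, 0.55]]
(I − A)⁻¹ = adj(I−A) / det(I−A) ≈
  [   2.0118     1.0651]
  [   0.2367     1.3018]
Δx = (I − A)⁻¹ Δd with Δd having +20 in the Agriculture component and 0 elsewhere.
So Δx_2 = L_21 · (+20), where L_21 = adj(I−A)_21 / det(I−A) = 0.10 / 0.4225.
Δx_2 = 0.10 × (+20) / 0.4225 = 2.00 / 0.4225 ≈ 4.7.

Δx_2 = 4.7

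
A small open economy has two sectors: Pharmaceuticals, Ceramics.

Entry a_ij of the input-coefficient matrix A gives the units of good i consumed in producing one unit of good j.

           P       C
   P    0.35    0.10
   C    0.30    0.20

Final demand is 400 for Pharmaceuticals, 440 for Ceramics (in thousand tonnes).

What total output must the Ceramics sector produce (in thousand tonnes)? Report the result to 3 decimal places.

x_C = 828.571

I − A =
  [   0.65    -0.10]
  [  -0.30     0.80]
det(I−A) = (0.65)(0.80) − (-0.10)(-0.30) = 0.4900
adj(I−A) = [[0.80, 0.10], [0.30, 0.65]]
(I − A)⁻¹ = adj(I−A) / det(I−A) ≈
  [   1.6327     0.2041]
  [   0.6122     1.3265]
x = (I − A)⁻¹ d = adj(I−A)·d / det(I−A), with det(I−A) = 0.4900:
  x_P = (0.80·400 + 0.10·440) / 0.4900 = 364.00 / 0.4900 ≈ 742.857
  x_C = (0.30·400 + 0.65·440) / 0.4900 = 406.00 / 0.4900 ≈ 828.571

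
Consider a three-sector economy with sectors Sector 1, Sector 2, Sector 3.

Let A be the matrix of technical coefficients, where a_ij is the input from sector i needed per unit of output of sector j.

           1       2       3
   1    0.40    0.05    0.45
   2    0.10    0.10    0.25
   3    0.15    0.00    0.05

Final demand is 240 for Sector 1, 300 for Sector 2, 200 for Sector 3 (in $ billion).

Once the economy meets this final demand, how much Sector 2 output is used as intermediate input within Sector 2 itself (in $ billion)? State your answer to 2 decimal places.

I − A =
  [   0.60    -0.05    -0.45]
  [  -0.10     0.90    -0.25]
  [  -0.15     0.00     0.95]
Cofactors of I−A, C_ij = (−1)^(i+j)·(minor ij) (rows/columns in the sector order above):
  C_11 = (0.90)(0.95) − (-0.25)(0.00) = 0.8550
  C_12 = −[(-0.10)(0.95) − (-0.25)(-0.15)] = 0.1325
  C_13 = (-0.10)(0.00) − (0.90)(-0.15) = 0.1350
  C_21 = −[(-0.05)(0.95) − (-0.45)(0.00)] = 0.0475
  C_22 = (0.60)(0.95) − (-0.45)(-0.15) = 0.5025
  C_23 = −[(0.60)(0.00) − (-0.05)(-0.15)] = 0.0075
  C_31 = (-0.05)(-0.25) − (-0.45)(0.90) = 0.4175
  C_32 = −[(0.60)(-0.25) − (-0.45)(-0.10)] = 0.1950
  C_33 = (0.60)(0.90) − (-0.05)(-0.10) = 0.5350
det(I−A) = Σ_j (I−A)_1j·C_1j = (0.60)(0.8550) + (-0.05)(0.1325) + (-0.45)(0.1350) = 0.445625
adj(I−A) = Cᵀ =
  [ 0.8550   0.0475   0.4175]
  [ 0.1325   0.5025   0.1950]
  [ 0.1350   0.0075   0.5350]
(I − A)⁻¹ = adj(I−A) / det(I−A) ≈
  [   1.9187     0.1066     0.9369]
  [   0.2973     1.1276     0.4376]
  [   0.3029     0.0168     1.2006]
First solve x = (I − A)⁻¹ d = adj(I−A)·d / det(I−A); in particular x_2 = (0.1325·240 + 0.5025·300 + 0.1950·200) / 0.445625 = 221.55 / 0.445625 ≈ 497.1669.
Intermediate flow from 2 to 2: z_22 = a_22 · x_2 = 0.10 × 221.55 / 0.445625 = 22.155 / 0.445625 ≈ 49.72.

z_22 = 49.72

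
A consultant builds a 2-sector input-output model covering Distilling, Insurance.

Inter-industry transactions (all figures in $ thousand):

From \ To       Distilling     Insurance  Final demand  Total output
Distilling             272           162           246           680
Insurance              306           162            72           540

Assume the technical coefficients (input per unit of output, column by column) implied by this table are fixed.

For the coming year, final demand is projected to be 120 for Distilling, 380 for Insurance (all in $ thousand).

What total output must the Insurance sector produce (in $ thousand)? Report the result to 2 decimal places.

Technical coefficients a_ij = z_ij / X_j:
  a_DD = 272/680 = 0.40, a_ID = 306/680 = 0.45
  a_DI = 162/540 = 0.30, a_II = 162/540 = 0.30
I − A =
  [   0.60    -0.30]
  [  -0.45     0.70]
det(I−A) = (0.60)(0.70) − (-0.30)(-0.45) = 0.2850
adj(I−A) = [[0.70, 0.30], [0.45, 0.60]]
(I − A)⁻¹ = adj(I−A) / det(I−A) ≈
  [   2.4561     1.0526]
  [   1.5789     2.1053]
x = (I − A)⁻¹ d = adj(I−A)·d / det(I−A), with det(I−A) = 0.2850:
  x_D = (0.70·120 + 0.30·380) / 0.2850 = 198.00 / 0.2850 ≈ 694.74
  x_I = (0.45·120 + 0.60·380) / 0.2850 = 282.00 / 0.2850 ≈ 989.47

x_I = 989.47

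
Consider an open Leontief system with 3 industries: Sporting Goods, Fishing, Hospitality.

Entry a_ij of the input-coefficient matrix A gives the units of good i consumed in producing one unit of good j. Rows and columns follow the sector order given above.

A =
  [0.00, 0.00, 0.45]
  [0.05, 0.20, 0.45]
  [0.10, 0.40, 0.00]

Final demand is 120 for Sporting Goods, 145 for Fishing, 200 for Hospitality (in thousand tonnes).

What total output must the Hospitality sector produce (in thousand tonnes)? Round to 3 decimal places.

x_3 = 400.000

I − A =
  [   1.00     0.00    -0.45]
  [  -0.05     0.80    -0.45]
  [  -0.10    -0.40     1.00]
Cofactors of I−A, C_ij = (−1)^(i+j)·(minor ij) (rows/columns in the sector order above):
  C_11 = (0.80)(1.00) − (-0.45)(-0.40) = 0.6200
  C_12 = −[(-0.05)(1.00) − (-0.45)(-0.10)] = 0.0950
  C_13 = (-0.05)(-0.40) − (0.80)(-0.10) = 0.1000
  C_21 = −[(0.00)(1.00) − (-0.45)(-0.40)] = 0.1800
  C_22 = (1.00)(1.00) − (-0.45)(-0.10) = 0.9550
  C_23 = −[(1.00)(-0.40) − (0.00)(-0.10)] = 0.4000
  C_31 = (0.00)(-0.45) − (-0.45)(0.80) = 0.3600
  C_32 = −[(1.00)(-0.45) − (-0.45)(-0.05)] = 0.4725
  C_33 = (1.00)(0.80) − (0.00)(-0.05) = 0.8000
det(I−A) = Σ_j (I−A)_1j·C_1j = (1.00)(0.6200) + (0.00)(0.0950) + (-0.45)(0.1000) = 0.5750
adj(I−A) = Cᵀ =
  [ 0.6200   0.1800   0.3600]
  [ 0.0950   0.9550   0.4725]
  [ 0.1000   0.4000   0.8000]
(I − A)⁻¹ = adj(I−A) / det(I−A) ≈
  [   1.0783     0.3130     0.6261]
  [   0.1652     1.6609     0.8217]
  [   0.1739     0.6957     1.3913]
x = (I − A)⁻¹ d = adj(I−A)·d / det(I−A), with det(I−A) = 0.5750:
  x_1 = (0.6200·120 + 0.1800·145 + 0.3600·200) / 0.5750 = 172.50 / 0.5750 = 300.000
  x_2 = (0.0950·120 + 0.9550·145 + 0.4725·200) / 0.5750 = 244.375 / 0.5750 = 425.000
  x_3 = (0.1000·120 + 0.4000·145 + 0.8000·200) / 0.5750 = 230.00 / 0.5750 = 400.000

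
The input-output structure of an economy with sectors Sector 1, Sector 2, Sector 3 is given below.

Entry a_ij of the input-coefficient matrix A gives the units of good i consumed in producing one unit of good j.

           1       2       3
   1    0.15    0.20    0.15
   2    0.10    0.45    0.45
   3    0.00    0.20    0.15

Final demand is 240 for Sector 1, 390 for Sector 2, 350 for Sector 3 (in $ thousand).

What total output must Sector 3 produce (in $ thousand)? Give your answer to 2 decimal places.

x_3 = 756.88

I − A =
  [   0.85    -0.20    -0.15]
  [  -0.10     0.55    -0.45]
  [   0.00    -0.20     0.85]
Cofactors of I−A, C_ij = (−1)^(i+j)·(minor ij) (rows/columns in the sector order above):
  C_11 = (0.55)(0.85) − (-0.45)(-0.20) = 0.3775
  C_12 = −[(-0.10)(0.85) − (-0.45)(0.00)] = 0.0850
  C_13 = (-0.10)(-0.20) − (0.55)(0.00) = 0.0200
  C_21 = −[(-0.20)(0.85) − (-0.15)(-0.20)] = 0.2000
  C_22 = (0.85)(0.85) − (-0.15)(0.00) = 0.7225
  C_23 = −[(0.85)(-0.20) − (-0.20)(0.00)] = 0.1700
  C_31 = (-0.20)(-0.45) − (-0.15)(0.55) = 0.1725
  C_32 = −[(0.85)(-0.45) − (-0.15)(-0.10)] = 0.3975
  C_33 = (0.85)(0.55) − (-0.20)(-0.10) = 0.4475
det(I−A) = Σ_j (I−A)_1j·C_1j = (0.85)(0.3775) + (-0.20)(0.0850) + (-0.15)(0.0200) = 0.300875
adj(I−A) = Cᵀ =
  [ 0.3775   0.2000   0.1725]
  [ 0.0850   0.7225   0.3975]
  [ 0.0200   0.1700   0.4475]
(I − A)⁻¹ = adj(I−A) / det(I−A) ≈
  [   1.2547     0.6647     0.5733]
  [   0.2825     2.4013     1.3211]
  [   0.0665     0.5650     1.4873]
x = (I − A)⁻¹ d = adj(I−A)·d / det(I−A), with det(I−A) = 0.300875:
  x_1 = (0.3775·240 + 0.2000·390 + 0.1725·350) / 0.300875 = 228.975 / 0.300875 ≈ 761.03
  x_2 = (0.0850·240 + 0.7225·390 + 0.3975·350) / 0.300875 = 441.30 / 0.300875 ≈ 1466.72
  x_3 = (0.0200·240 + 0.1700·390 + 0.4475·350) / 0.300875 = 227.725 / 0.300875 ≈ 756.88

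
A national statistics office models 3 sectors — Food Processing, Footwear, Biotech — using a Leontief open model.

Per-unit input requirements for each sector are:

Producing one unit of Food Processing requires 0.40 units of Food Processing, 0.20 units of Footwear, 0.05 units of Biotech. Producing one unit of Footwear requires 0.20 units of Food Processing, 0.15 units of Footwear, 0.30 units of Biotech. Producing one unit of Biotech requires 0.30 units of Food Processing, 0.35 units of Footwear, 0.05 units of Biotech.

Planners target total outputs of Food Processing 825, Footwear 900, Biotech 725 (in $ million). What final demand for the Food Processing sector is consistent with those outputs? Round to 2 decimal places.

I − A =
  [   0.60    -0.20    -0.30]
  [  -0.20     0.85    -0.35]
  [  -0.05    -0.30     0.95]
d = (I − A) x:
  d_1 = (+0.60)·825 + (-0.20)·900 + (-0.30)·725 = 97.50
  d_2 = (-0.20)·825 + (+0.85)·900 + (-0.35)·725 = 346.25
  d_3 = (-0.05)·825 + (-0.30)·900 + (+0.95)·725 = 377.50

d_1 = 97.50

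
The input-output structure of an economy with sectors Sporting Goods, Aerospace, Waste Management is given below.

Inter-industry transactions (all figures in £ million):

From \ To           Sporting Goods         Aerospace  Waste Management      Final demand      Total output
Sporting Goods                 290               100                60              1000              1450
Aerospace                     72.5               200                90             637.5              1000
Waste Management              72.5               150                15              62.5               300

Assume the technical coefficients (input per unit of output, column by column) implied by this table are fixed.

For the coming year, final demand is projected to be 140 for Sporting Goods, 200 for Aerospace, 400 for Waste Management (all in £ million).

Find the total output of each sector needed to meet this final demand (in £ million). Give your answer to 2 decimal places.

Technical coefficients a_ij = z_ij / X_j:
  a_SS = 290/1450 = 0.20, a_AS = 72.5/1450 = 0.05, a_WS = 72.5/1450 = 0.05
  a_SA = 100/1000 = 0.10, a_AA = 200/1000 = 0.20, a_WA = 150/1000 = 0.15
  a_SW = 60/300 = 0.20, a_AW = 90/300 = 0.30, a_WW = 15/300 = 0.05
I − A =
  [   0.80    -0.10    -0.20]
  [  -0.05     0.80    -0.30]
  [  -0.05    -0.15     0.95]
Cofactors of I−A, C_ij = (−1)^(i+j)·(minor ij) (rows/columns in the sector order above):
  C_11 = (0.80)(0.95) − (-0.30)(-0.15) = 0.7150
  C_12 = −[(-0.05)(0.95) − (-0.30)(-0.05)] = 0.0625
  C_13 = (-0.05)(-0.15) − (0.80)(-0.05) = 0.0475
  C_21 = −[(-0.10)(0.95) − (-0.20)(-0.15)] = 0.1250
  C_22 = (0.80)(0.95) − (-0.20)(-0.05) = 0.7500
  C_23 = −[(0.80)(-0.15) − (-0.10)(-0.05)] = 0.1250
  C_31 = (-0.10)(-0.30) − (-0.20)(0.80) = 0.1900
  C_32 = −[(0.80)(-0.30) − (-0.20)(-0.05)] = 0.2500
  C_33 = (0.80)(0.80) − (-0.10)(-0.05) = 0.6350
det(I−A) = Σ_j (I−A)_1j·C_1j = (0.80)(0.7150) + (-0.10)(0.0625) + (-0.20)(0.0475) = 0.55625
adj(I−A) = Cᵀ =
  [ 0.7150   0.1250   0.1900]
  [ 0.0625   0.7500   0.2500]
  [ 0.0475   0.1250   0.6350]
(I − A)⁻¹ = adj(I−A) / det(I−A) ≈
  [   1.2854     0.2247     0.3416]
  [   0.1124     1.3483     0.4494]
  [   0.0854     0.2247     1.1416]
x = (I − A)⁻¹ d = adj(I−A)·d / det(I−A), with det(I−A) = 0.55625:
  x_S = (0.7150·140 + 0.1250·200 + 0.1900·400) / 0.55625 = 201.10 / 0.55625 ≈ 361.53
  x_A = (0.0625·140 + 0.7500·200 + 0.2500·400) / 0.55625 = 258.75 / 0.55625 ≈ 465.17
  x_W = (0.0475·140 + 0.1250·200 + 0.6350·400) / 0.55625 = 285.65 / 0.55625 ≈ 513.53

x_S = 361.53, x_A = 465.17, x_W = 513.53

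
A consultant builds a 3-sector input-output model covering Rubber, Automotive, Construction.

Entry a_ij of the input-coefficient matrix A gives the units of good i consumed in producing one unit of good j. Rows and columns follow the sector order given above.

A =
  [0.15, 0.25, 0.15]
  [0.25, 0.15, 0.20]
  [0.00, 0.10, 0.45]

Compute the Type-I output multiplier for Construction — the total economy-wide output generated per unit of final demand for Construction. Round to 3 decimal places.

m_C = 3.053

I − A =
  [   0.85    -0.25    -0.15]
  [  -0.25     0.85    -0.20]
  [   0.00    -0.10     0.55]
Cofactors of I−A, C_ij = (−1)^(i+j)·(minor ij) (rows/columns in the sector order above):
  C_11 = (0.85)(0.55) − (-0.20)(-0.10) = 0.4475
  C_12 = −[(-0.25)(0.55) − (-0.20)(0.00)] = 0.1375
  C_13 = (-0.25)(-0.10) − (0.85)(0.00) = 0.0250
  C_21 = −[(-0.25)(0.55) − (-0.15)(-0.10)] = 0.1525
  C_22 = (0.85)(0.55) − (-0.15)(0.00) = 0.4675
  C_23 = −[(0.85)(-0.10) − (-0.25)(0.00)] = 0.0850
  C_31 = (-0.25)(-0.20) − (-0.15)(0.85) = 0.1775
  C_32 = −[(0.85)(-0.20) − (-0.15)(-0.25)] = 0.2075
  C_33 = (0.85)(0.85) − (-0.25)(-0.25) = 0.6600
det(I−A) = Σ_j (I−A)_1j·C_1j = (0.85)(0.4475) + (-0.25)(0.1375) + (-0.15)(0.0250) = 0.34225
adj(I−A) = Cᵀ =
  [ 0.4475   0.1525   0.1775]
  [ 0.1375   0.4675   0.2075]
  [ 0.0250   0.0850   0.6600]
(I − A)⁻¹ = adj(I−A) / det(I−A) ≈
  [   1.3075     0.4456     0.5186]
  [   0.4018     1.3660     0.6063]
  [   0.0730     0.2484     1.9284]
The output multiplier for sector j is the column-j sum of the Leontief inverse (I − A)⁻¹ = adj(I−A) / det(I−A).
Column C of adj(I−A): (0.1775, 0.2075, 0.6600); det(I−A) = 0.34225.
m_C = (0.1775 + 0.2075 + 0.6600) / 0.34225 = 1.045 / 0.34225 ≈ 3.053.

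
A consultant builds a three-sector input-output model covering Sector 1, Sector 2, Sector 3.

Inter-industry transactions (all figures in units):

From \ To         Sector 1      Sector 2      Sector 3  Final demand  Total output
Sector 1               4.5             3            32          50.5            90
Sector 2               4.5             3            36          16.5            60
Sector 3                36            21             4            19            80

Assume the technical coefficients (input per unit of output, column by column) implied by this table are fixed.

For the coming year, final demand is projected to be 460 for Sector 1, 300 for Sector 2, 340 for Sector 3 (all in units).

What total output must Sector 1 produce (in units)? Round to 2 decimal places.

Technical coefficients a_ij = z_ij / X_j:
  a_11 = 4.5/90 = 0.05, a_21 = 4.5/90 = 0.05, a_31 = 36/90 = 0.40
  a_12 = 3/60 = 0.05, a_22 = 3/60 = 0.05, a_32 = 21/60 = 0.35
  a_13 = 32/80 = 0.40, a_23 = 36/80 = 0.45, a_33 = 4/80 = 0.05
I − A =
  [   0.95    -0.05    -0.40]
  [  -0.05     0.95    -0.45]
  [  -0.40    -0.35     0.95]
Cofactors of I−A, C_ij = (−1)^(i+j)·(minor ij) (rows/columns in the sector order above):
  C_11 = (0.95)(0.95) − (-0.45)(-0.35) = 0.7450
  C_12 = −[(-0.05)(0.95) − (-0.45)(-0.40)] = 0.2275
  C_13 = (-0.05)(-0.35) − (0.95)(-0.40) = 0.3975
  C_21 = −[(-0.05)(0.95) − (-0.40)(-0.35)] = 0.1875
  C_22 = (0.95)(0.95) − (-0.40)(-0.40) = 0.7425
  C_23 = −[(0.95)(-0.35) − (-0.05)(-0.40)] = 0.3525
  C_31 = (-0.05)(-0.45) − (-0.40)(0.95) = 0.4025
  C_32 = −[(0.95)(-0.45) − (-0.40)(-0.05)] = 0.4475
  C_33 = (0.95)(0.95) − (-0.05)(-0.05) = 0.9000
det(I−A) = Σ_j (I−A)_1j·C_1j = (0.95)(0.7450) + (-0.05)(0.2275) + (-0.40)(0.3975) = 0.537375
adj(I−A) = Cᵀ =
  [ 0.7450   0.1875   0.4025]
  [ 0.2275   0.7425   0.4475]
  [ 0.3975   0.3525   0.9000]
(I − A)⁻¹ = adj(I−A) / det(I−A) ≈
  [   1.3864     0.3489     0.7490]
  [   0.4234     1.3817     0.8328]
  [   0.7397     0.6560     1.6748]
x = (I − A)⁻¹ d = adj(I−A)·d / det(I−A), with det(I−A) = 0.537375:
  x_1 = (0.7450·460 + 0.1875·300 + 0.4025·340) / 0.537375 = 535.80 / 0.537375 ≈ 997.07
  x_2 = (0.2275·460 + 0.7425·300 + 0.4475·340) / 0.537375 = 479.55 / 0.537375 ≈ 892.39
  x_3 = (0.3975·460 + 0.3525·300 + 0.9000·340) / 0.537375 = 594.60 / 0.537375 ≈ 1106.49

x_1 = 997.07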